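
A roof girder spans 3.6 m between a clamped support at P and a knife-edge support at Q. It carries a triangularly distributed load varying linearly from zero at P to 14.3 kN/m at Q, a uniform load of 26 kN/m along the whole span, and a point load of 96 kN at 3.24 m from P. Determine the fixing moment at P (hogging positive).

Remove the prop at Q; the released (primary) structure is a cantilever built in at P.
Free-end deflection of the primary structure under the applied loading (downward +):
  triangular load, peak 14.3 at the free end: 11w₀L⁴/(120EI) = 220.2/EI
  UDL 26: wL⁴/(8EI) = 545.9/EI
  point load 96 at a = 3.24: Pa²(3L − a)/(6EI) = 1270/EI
  δ_0 = 2036/EI
Tip deflection under a unit load at Q: L³/(3EI) = 15.55/EI.
Compatibility at Q: δ_0 − R_Q·δ_{QQ} = 0, so R_Q = 2036/15.55 = 130.9 kN.
Moment equilibrium about P: M_P = Σ(load moments about P) − R_Q·L = 541.3 − 130.9×3.6 = 70.04 kN·m.

M_P = 70.04 kN·m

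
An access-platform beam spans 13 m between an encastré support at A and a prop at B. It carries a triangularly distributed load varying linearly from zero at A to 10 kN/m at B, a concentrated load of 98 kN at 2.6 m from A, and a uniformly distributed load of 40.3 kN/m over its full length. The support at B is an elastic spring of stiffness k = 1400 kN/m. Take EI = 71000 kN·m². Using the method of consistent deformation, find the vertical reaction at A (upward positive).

R_A = 464.6 kN

Release the roller at B. Primary structure: cantilever fixed at A.
Primary-structure tip deflection at B by superposition:
  triangular load, peak 10 at the free end: 11w₀L⁴/(120EI) = 26181/EI
  point load 98 at a = 2.6: Pa²(3L − a)/(6EI) = 4019/EI
  UDL 40.3: wL⁴/(8EI) = 143876/EI
  δ_0 = 174076/EI
Flexibility coefficient — unit upward force at B: δ_{BB} = L³/(3EI) = 732.3/EI.
With EI = 71000 kN·m²: δ_0 = 2.4518 m and δ_{BB} = 0.010315 m/kN.
Compatibility — the spring shortens by R_B/k under the reaction it provides: δ_0 − R_B·δ_{BB} = R_B/k. With 1/k = 0.000714 m/kN, R_B = δ_0 / (δ_{BB} + 1/k) = 2.4518 / (0.010315 + 0.000714) = 222.3 kN.
Vertical equilibrium: R_A = ΣP − R_B = 686.9 − 222.3 = 464.6 kN.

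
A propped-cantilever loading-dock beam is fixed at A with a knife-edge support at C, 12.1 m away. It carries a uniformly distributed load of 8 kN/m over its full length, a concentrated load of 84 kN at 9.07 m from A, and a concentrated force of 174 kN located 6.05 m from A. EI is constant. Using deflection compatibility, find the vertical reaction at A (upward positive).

Choose R_C as the redundant. The primary structure is the cantilever fixed at A.
Free-end deflection of the primary structure under the applied loading (downward +):
  UDL 8: wL⁴/(8EI) = 21436/EI
  point load 84 at a = 9.07: Pa²(3L − a)/(6EI) = 31361/EI
  point load 174 at a = 6.05: Pa²(3L − a)/(6EI) = 32110/EI
  δ_0 = 84906/EI
Flexibility coefficient — unit upward force at C: δ_{CC} = L³/(3EI) = 590.5/EI.
Compatibility at C: δ_0 − R_C·δ_{CC} = 0, so R_C = 84906/590.5 = 143.8 kN.
Vertical equilibrium: R_A = ΣP − R_C = 354.8 − 143.8 = 211 kN.

R_A = 211 kN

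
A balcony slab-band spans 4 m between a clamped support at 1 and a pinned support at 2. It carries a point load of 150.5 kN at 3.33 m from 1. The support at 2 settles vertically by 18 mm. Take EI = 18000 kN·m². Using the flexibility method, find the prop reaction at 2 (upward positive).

Release the roller at 2. Primary structure: cantilever fixed at 1.
Primary-structure tip deflection at 2 by superposition:
  point load 150.5 at a = 3.33: Pa²(3L − a)/(6EI) = 2412/EI
Flexibility coefficient — unit upward force at 2: δ_{22} = L³/(3EI) = 21.33/EI.
With EI = 18000 kN·m²: δ_0 = 0.13397 m and δ_{22} = 0.001185 m/kN.
Compatibility — the beam at 2 must follow the support down by 0.018 m: δ_0 − R_2·δ_{22} = 0.018, so R_2 = (0.13397 − 0.018)/0.001185 = 97.85 kN.

R_2 = 97.85 kN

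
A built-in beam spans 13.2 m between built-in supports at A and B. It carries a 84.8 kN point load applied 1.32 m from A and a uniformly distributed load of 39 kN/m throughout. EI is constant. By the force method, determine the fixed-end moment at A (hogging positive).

M_A = 656.9 kN·m

Release both end moments; the primary structure is a simply-supported span AB with redundants M_A and M_B.
End rotations of the released simple span under the applied load (×1/EI):
  at A: point load 84.8 at a = 1.32: Pab(L + b)/(6LEI) = 421.1/EI
  at B: point load 84.8 at a = 1.32: Pab(L + a)/(6LEI) = 243.8/EI
  at A: UDL 39: wL³/(24EI) = 3737/EI
  at B: UDL 39: wL³/(24EI) = 3737/EI
  θ_A0 = 4159/EI,  θ_B0 = 3981/EI
Flexibility coefficients: a unit moment at one end gives L/(3EI) there and L/(6EI) at the far end, so f₁₁ = f₂₂ = 4.4/EI and f₁₂ = f₂₁ = 2.2/EI.
Compatibility — zero rotation at each built-in end:
  4.4 M_A + 2.2 M_B = 4159
  2.2 M_A + 4.4 M_B = 3981
Solving the pair gives M_A = 656.9 kN·m and M_B = 576.4 kN·m (hogging).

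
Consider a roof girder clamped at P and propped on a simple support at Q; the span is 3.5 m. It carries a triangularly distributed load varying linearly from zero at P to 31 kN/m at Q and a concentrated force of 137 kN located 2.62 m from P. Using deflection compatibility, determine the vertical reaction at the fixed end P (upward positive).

Choose R_Q as the redundant. The primary structure is the cantilever fixed at P.
Free-end deflection of the primary structure under the applied loading (downward +):
  triangular load, peak 31 at the free end: 11w₀L⁴/(120EI) = 426.4/EI
  point load 137 at a = 2.62: Pa²(3L − a)/(6EI) = 1235/EI
  δ_0 = 1662/EI
Tip deflection under a unit load at Q: L³/(3EI) = 14.29/EI.
The prop prevents deflection at Q: R_Q = δ_0/δ_{QQ} = 1662/14.29 = 116.3 kN.
Vertical equilibrium: R_P = ΣP − R_Q = 191.2 − 116.3 = 74.99 kN.

R_P = 74.99 kN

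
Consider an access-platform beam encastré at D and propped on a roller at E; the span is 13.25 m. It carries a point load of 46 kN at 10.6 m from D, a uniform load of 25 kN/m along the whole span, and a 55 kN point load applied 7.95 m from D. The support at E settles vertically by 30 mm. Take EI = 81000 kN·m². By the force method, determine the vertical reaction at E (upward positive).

R_E = 177.2 kN

Remove the prop at E; the released (primary) structure is a cantilever built in at D.
Deflection at E on the released cantilever, summing each load's contribution:
  point load 46 at a = 10.6: Pa²(3L − a)/(6EI) = 25111/EI
  UDL 25: wL⁴/(8EI) = 96319/EI
  point load 55 at a = 7.95: Pa²(3L − a)/(6EI) = 18424/EI
  δ_0 = 139853/EI
Tip deflection under a unit load at E: L³/(3EI) = 775.4/EI.
With EI = 81000 kN·m²: δ_0 = 1.7266 m and δ_{EE} = 0.009573 m/kN.
Compatibility — the beam at E must follow the support down by 0.03 m: δ_0 − R_E·δ_{EE} = 0.03, so R_E = (1.7266 − 0.03)/0.009573 = 177.2 kN.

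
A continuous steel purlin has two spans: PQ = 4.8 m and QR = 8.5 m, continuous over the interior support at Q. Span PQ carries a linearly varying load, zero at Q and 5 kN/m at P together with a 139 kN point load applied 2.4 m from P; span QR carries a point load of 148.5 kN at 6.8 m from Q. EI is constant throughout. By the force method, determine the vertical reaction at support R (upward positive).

Release continuity at Q by inserting a hinge; the redundant is the internal moment M_Q. The primary structure is two simply-supported spans PQ and QR.
End slopes at the hinge Q, treating each span as simply supported:
  span PQ: triangular load, peak 5: 7w₀L³/(360EI) = 10.75/EI
  span PQ: point load 139 at a = 2.4: Pab(L + a)/(6LEI) = 200.2/EI
  span QR: point load 148.5 at a = 6.8: Pab(L + b)/(6LEI) = 343.3/EI
  relative rotation θ_0 = (210.9 + 343.3)/EI = 554.2/EI
A unit hogging moment at Q produces rotation L₁/(3EI) + L₂/(3EI) = 4.433/EI.
Compatibility: M_Q·(L₁+L₂)/(3EI) = θ_0, giving M_Q = 125 kN·m (hogging).
Span QR, ΣM about R: R_Q^{QR}·8.5 = 252.4 + 125, so R_Q^{QR} = 44.41 kN and R_R = 148.5 − 44.41 = 104.1 kN.

R_R = 104.1 kN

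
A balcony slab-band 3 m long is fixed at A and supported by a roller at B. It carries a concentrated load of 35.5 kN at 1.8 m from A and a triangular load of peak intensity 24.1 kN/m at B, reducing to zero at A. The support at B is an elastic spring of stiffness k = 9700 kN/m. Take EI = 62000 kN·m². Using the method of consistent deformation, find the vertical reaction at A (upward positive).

Remove the prop at B; the released (primary) structure is a cantilever built in at A.
Deflection at B on the released cantilever, summing each load's contribution:
  point load 35.5 at a = 1.8: Pa²(3L − a)/(6EI) = 138/EI
  triangular load, peak 24.1 at the free end: 11w₀L⁴/(120EI) = 178.9/EI
  δ_0 = 317/EI
Tip deflection under a unit load at B: L³/(3EI) = 9/EI.
With EI = 62000 kN·m²: δ_0 = 0.005112 m and δ_{BB} = 0.000145 m/kN.
Compatibility — the spring shortens by R_B/k under the reaction it provides: δ_0 − R_B·δ_{BB} = R_B/k. With 1/k = 0.000103 m/kN, R_B = δ_0 / (δ_{BB} + 1/k) = 0.005112 / (0.000145 + 0.000103) = 20.59 kN.
Vertical equilibrium: R_A = ΣP − R_B = 71.65 − 20.59 = 51.06 kN.

R_A = 51.06 kN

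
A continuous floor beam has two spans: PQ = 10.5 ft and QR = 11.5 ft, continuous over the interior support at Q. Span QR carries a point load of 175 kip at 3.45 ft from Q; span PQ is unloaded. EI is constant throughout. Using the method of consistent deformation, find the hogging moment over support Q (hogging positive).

Insert a hinge at Q; M_Q is the redundant, and each span becomes simply supported.
Discontinuity in slope at Q on the released structure — sum the simple-span end rotations:
  span QR: point load 175 at a = 3.45: Pab(L + b)/(6LEI) = 1377/EI
  relative rotation θ_0 = (0 + 1377)/EI = 1377/EI
A unit hogging moment at Q produces rotation L₁/(3EI) + L₂/(3EI) = 7.333/EI.
Slope continuity at Q: θ_0 = M_Q·7.333/EI, so M_Q = 1377/7.333 = 187.8 kip·ft (hogging).

M_Q = 187.8 kip·ft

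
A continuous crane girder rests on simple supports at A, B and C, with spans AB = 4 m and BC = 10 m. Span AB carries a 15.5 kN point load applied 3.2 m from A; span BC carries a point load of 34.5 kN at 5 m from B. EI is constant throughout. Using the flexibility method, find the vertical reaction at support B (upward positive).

Insert a hinge at B; M_B is the redundant, and each span becomes simply supported.
End slopes at the hinge B, treating each span as simply supported:
  span AB: point load 15.5 at a = 3.2: Pab(L + a)/(6LEI) = 11.9/EI
  span BC: point load 34.5 at a = 5: Pab(L + b)/(6LEI) = 215.6/EI
  relative rotation θ_0 = (11.9 + 215.6)/EI = 227.5/EI
A unit hogging moment at B produces rotation L₁/(3EI) + L₂/(3EI) = 4.667/EI.
Compatibility: M_B·(L₁+L₂)/(3EI) = θ_0, giving M_B = 48.76 kN·m (hogging).
Span AB, ΣM about A with M_B applied at B: R_B^{AB}·4 = 49.6 + 48.76, so R_B^{AB} = 24.59 kN and R_A = 15.5 − 24.59 = -9.089 kN.
Span BC, ΣM about C: R_B^{BC}·10 = 172.5 + 48.76, so R_B^{BC} = 22.13 kN and R_C = 34.5 − 22.13 = 12.37 kN.
R_B = 24.59 + 22.13 = 46.71 kN.

R_B = 46.71 kN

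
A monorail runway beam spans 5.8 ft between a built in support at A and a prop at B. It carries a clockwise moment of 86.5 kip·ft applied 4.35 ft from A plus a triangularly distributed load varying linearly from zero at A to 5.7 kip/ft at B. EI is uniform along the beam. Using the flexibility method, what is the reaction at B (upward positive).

R_B = 30.06 kip

Release the roller at B. Primary structure: cantilever fixed at A.
Free-end deflection of the primary structure under the applied loading (downward +):
  clockwise couple 86.5 at a = 4.35: M₀a(2L − a)/(2EI) = 1364/EI
  triangular load, peak 5.7 at the free end: 11w₀L⁴/(120EI) = 591.3/EI
  δ_0 = 1955/EI
Flexibility coefficient — unit upward force at B: δ_{BB} = L³/(3EI) = 65.04/EI.
The prop prevents deflection at B: R_B = δ_0/δ_{BB} = 1955/65.04 = 30.06 kip.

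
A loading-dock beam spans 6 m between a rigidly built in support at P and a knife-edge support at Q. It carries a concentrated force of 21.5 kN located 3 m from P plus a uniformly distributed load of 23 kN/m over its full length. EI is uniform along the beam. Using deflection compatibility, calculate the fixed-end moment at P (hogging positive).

Take the reaction at Q as the redundant and release it; the primary structure is a cantilever fixed at P.
Deflection at Q on the released cantilever, summing each load's contribution:
  point load 21.5 at a = 3: Pa²(3L − a)/(6EI) = 483.8/EI
  UDL 23: wL⁴/(8EI) = 3726/EI
  δ_0 = 4210/EI
Tip deflection under a unit load at Q: L³/(3EI) = 72/EI.
Compatibility at Q: δ_0 − R_Q·δ_{QQ} = 0, so R_Q = 4210/72 = 58.47 kN.
Moment equilibrium about P: M_P = Σ(load moments about P) − R_Q·L = 478.5 − 58.47×6 = 127.7 kN·m.

M_P = 127.7 kN·m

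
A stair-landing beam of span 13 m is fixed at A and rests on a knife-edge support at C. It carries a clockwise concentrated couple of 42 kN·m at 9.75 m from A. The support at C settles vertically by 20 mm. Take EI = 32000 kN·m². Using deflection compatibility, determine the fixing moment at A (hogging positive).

M_A = -5.702 kN·m

Choose R_C as the redundant. The primary structure is the cantilever fixed at A.
Downward deflection at the released point C due to the loads:
  clockwise couple 42 at a = 9.75: M₀a(2L − a)/(2EI) = 3327/EI
Flexibility coefficient — unit upward force at C: δ_{CC} = L³/(3EI) = 732.3/EI.
With EI = 32000 kN·m²: δ_0 = 0.10397 m and δ_{CC} = 0.022885 m/kN.
Compatibility — the beam at C must follow the support down by 0.02 m: δ_0 − R_C·δ_{CC} = 0.02, so R_C = (0.10397 − 0.02)/0.022885 = 3.669 kN.
Moment equilibrium about A: M_A = Σ(load moments about A) − R_C·L = 42 − 3.669×13 = -5.702 kN·m.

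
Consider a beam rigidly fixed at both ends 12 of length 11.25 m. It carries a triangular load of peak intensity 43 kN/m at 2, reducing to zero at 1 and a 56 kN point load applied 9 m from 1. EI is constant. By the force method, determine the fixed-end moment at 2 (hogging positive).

M_2 = 352.7 kN·m

Take the two fixed-end moments M_1, M_2 as redundants; the released structure is the simple span 12.
Simple-span end rotations at 1 and 2 under the given loads:
  at 1: triangular load, peak 43: 7w₀L³/(360EI) = 1190/EI
  at 2: triangular load, peak 43: w₀L³/(45EI) = 1361/EI
  at 1: point load 56 at a = 9: Pab(L + b)/(6LEI) = 226.8/EI
  at 2: point load 56 at a = 9: Pab(L + a)/(6LEI) = 340.2/EI
  θ_10 = 1417/EI,  θ_20 = 1701/EI
Flexibility coefficients: a unit moment at one end gives L/(3EI) there and L/(6EI) at the far end, so f₁₁ = f₂₂ = 3.75/EI and f₁₂ = f₂₁ = 1.875/EI.
Compatibility — zero rotation at each built-in end:
  3.75 M_1 + 1.875 M_2 = 1417
  1.875 M_1 + 3.75 M_2 = 1701
Solving the pair gives M_1 = 201.6 kN·m and M_2 = 352.7 kN·m (hogging).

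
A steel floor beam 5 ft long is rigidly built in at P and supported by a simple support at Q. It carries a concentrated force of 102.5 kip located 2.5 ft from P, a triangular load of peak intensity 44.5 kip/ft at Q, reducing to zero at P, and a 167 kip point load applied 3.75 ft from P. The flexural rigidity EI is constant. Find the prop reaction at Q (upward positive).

Take the reaction at Q as the redundant and release it; the primary structure is a cantilever fixed at P.
Downward deflection at the released point Q due to the loads:
  point load 102.5 at a = 2.5: Pa²(3L − a)/(6EI) = 1335/EI
  triangular load, peak 44.5 at the free end: 11w₀L⁴/(120EI) = 2549/EI
  point load 167 at a = 3.75: Pa²(3L − a)/(6EI) = 4403/EI
  δ_0 = 8287/EI
Flexibility coefficient — unit upward force at Q: δ_{QQ} = L³/(3EI) = 41.67/EI.
The prop prevents deflection at Q: R_Q = δ_0/δ_{QQ} = 8287/41.67 = 198.9 kip.

R_Q = 198.9 kip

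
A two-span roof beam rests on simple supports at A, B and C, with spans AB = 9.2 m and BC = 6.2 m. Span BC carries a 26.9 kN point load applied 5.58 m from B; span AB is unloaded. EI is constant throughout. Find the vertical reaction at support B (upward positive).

R_B = 3.587 kN

Insert a hinge at B; M_B is the redundant, and each span becomes simply supported.
End slopes at the hinge B, treating each span as simply supported:
  span BC: point load 26.9 at a = 5.58: Pab(L + b)/(6LEI) = 17.06/EI
  relative rotation θ_0 = (0 + 17.06)/EI = 17.06/EI
A unit hogging moment at B produces rotation L₁/(3EI) + L₂/(3EI) = 5.133/EI.
Slope continuity at B: θ_0 = M_B·5.133/EI, so M_B = 17.06/5.133 = 3.324 kN·m (hogging).
Span AB, ΣM about A with M_B applied at B: R_B^{AB}·9.2 = 0 + 3.324, so R_B^{AB} = 0.3613 kN and R_A = 0 − 0.3613 = -0.3613 kN.
Span BC, ΣM about C: R_B^{BC}·6.2 = 16.68 + 3.324, so R_B^{BC} = 3.226 kN and R_C = 26.9 − 3.226 = 23.67 kN.
R_B = 0.3613 + 3.226 = 3.587 kN.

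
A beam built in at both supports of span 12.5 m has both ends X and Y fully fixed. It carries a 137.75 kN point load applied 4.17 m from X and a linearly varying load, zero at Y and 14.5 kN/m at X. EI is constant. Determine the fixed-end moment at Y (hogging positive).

Take the two fixed-end moments M_X, M_Y as redundants; the released structure is the simple span XY.
End rotations of the released simple span under the applied load (×1/EI):
  at X: point load 137.75 at a = 4.17: Pab(L + b)/(6LEI) = 1329/EI
  at Y: point load 137.75 at a = 4.17: Pab(L + a)/(6LEI) = 1064/EI
  at X: triangular load, peak 14.5: w₀L³/(45EI) = 629.3/EI
  at Y: triangular load, peak 14.5: 7w₀L³/(360EI) = 550.7/EI
  θ_X0 = 1958/EI,  θ_Y0 = 1614/EI
Flexibility coefficients: a unit moment at one end gives L/(3EI) there and L/(6EI) at the far end, so f₁₁ = f₂₂ = 4.167/EI and f₁₂ = f₂₁ = 2.083/EI.
Compatibility — zero rotation at each built-in end:
  4.167 M_X + 2.083 M_Y = 1958
  2.083 M_X + 4.167 M_Y = 1614
Solving the pair gives M_X = 368.4 kN·m and M_Y = 203.2 kN·m (hogging).

M_Y = 203.2 kN·m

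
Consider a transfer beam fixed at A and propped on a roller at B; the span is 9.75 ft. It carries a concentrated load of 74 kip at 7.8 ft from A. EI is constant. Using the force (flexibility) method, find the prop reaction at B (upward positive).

R_B = 52.1 kip

Remove the prop at B; the released (primary) structure is a cantilever built in at A.
Downward deflection at the released point B due to the loads:
  point load 74 at a = 7.8: Pa²(3L − a)/(6EI) = 16095/EI
Tip deflection under a unit load at B: L³/(3EI) = 309/EI.
The prop prevents deflection at B: R_B = δ_0/δ_{BB} = 16095/309 = 52.1 kip.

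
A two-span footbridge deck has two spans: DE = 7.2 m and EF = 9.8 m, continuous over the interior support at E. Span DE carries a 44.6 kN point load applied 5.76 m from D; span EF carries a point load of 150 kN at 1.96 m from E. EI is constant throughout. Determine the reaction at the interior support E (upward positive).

Take M_E as the redundant. Released structure: two simple spans DE and EF with a hinge at E.
Rotations at E on the released spans (each span's end-slope, ×1/EI):
  span DE: point load 44.6 at a = 5.76: Pab(L + a)/(6LEI) = 111/EI
  span EF: point load 150 at a = 1.96: Pab(L + b)/(6LEI) = 691.5/EI
  relative rotation θ_0 = (111 + 691.5)/EI = 802.5/EI
A unit hogging moment at E produces rotation L₁/(3EI) + L₂/(3EI) = 5.667/EI.
Compatibility: M_E·(L₁+L₂)/(3EI) = θ_0, giving M_E = 141.6 kN·m (hogging).
Span DE, ΣM about D with M_E applied at E: R_E^{DE}·7.2 = 256.9 + 141.6, so R_E^{DE} = 55.35 kN and R_D = 44.6 − 55.35 = -10.75 kN.
Span EF, ΣM about F: R_E^{EF}·9.8 = 1176 + 141.6, so R_E^{EF} = 134.5 kN and R_F = 150 − 134.5 = 15.55 kN.
R_E = 55.35 + 134.5 = 189.8 kN.

R_E = 189.8 kN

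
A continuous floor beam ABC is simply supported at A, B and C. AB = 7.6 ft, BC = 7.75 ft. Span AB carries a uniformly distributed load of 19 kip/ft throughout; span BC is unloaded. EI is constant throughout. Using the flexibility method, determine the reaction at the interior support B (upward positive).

Take M_B as the redundant. Released structure: two simple spans AB and BC with a hinge at B.
Discontinuity in slope at B on the released structure — sum the simple-span end rotations:
  span AB: UDL 19: wL³/(24EI) = 347.5/EI
  relative rotation θ_0 = (347.5 + 0)/EI = 347.5/EI
A unit hogging moment at B produces rotation L₁/(3EI) + L₂/(3EI) = 5.117/EI.
Compatibility: M_B·(L₁+L₂)/(3EI) = θ_0, giving M_B = 67.92 kip·ft (hogging).
Span AB, ΣM about A with M_B applied at B: R_B^{AB}·7.6 = 548.7 + 67.92, so R_B^{AB} = 81.14 kip and R_A = 144.4 − 81.14 = 63.26 kip.
Span BC, ΣM about C: R_B^{BC}·7.75 = 0 + 67.92, so R_B^{BC} = 8.764 kip and R_C = 0 − 8.764 = -8.764 kip.
R_B = 81.14 + 8.764 = 89.9 kip.

R_B = 89.9 kip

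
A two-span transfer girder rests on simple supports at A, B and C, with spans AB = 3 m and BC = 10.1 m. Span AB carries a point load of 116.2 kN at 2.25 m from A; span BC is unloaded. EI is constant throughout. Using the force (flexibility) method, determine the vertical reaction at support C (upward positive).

Take M_B as the redundant. Released structure: two simple spans AB and BC with a hinge at B.
End slopes at the hinge B, treating each span as simply supported:
  span AB: point load 116.2 at a = 2.25: Pab(L + a)/(6LEI) = 57.19/EI
  relative rotation θ_0 = (57.19 + 0)/EI = 57.19/EI
A unit hogging moment at B produces rotation L₁/(3EI) + L₂/(3EI) = 4.367/EI.
Compatibility: M_B·(L₁+L₂)/(3EI) = θ_0, giving M_B = 13.1 kN·m (hogging).
Span BC, ΣM about C: R_B^{BC}·10.1 = 0 + 13.1, so R_B^{BC} = 1.297 kN and R_C = 0 − 1.297 = -1.297 kN.

R_C = -1.297 kN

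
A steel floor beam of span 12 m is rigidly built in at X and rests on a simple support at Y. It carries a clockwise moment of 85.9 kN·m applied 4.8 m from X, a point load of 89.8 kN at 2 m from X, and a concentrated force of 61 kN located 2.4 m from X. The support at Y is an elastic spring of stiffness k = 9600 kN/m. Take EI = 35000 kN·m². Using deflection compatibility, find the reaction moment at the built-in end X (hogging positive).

Choose R_Y as the redundant. The primary structure is the cantilever fixed at X.
Downward deflection at the released point Y due to the loads:
  clockwise couple 85.9 at a = 4.8: M₀a(2L − a)/(2EI) = 3958/EI
  point load 89.8 at a = 2: Pa²(3L − a)/(6EI) = 2035/EI
  point load 61 at a = 2.4: Pa²(3L − a)/(6EI) = 1968/EI
  δ_0 = 7961/EI
Flexibility coefficient — unit upward force at Y: δ_{YY} = L³/(3EI) = 576/EI.
With EI = 35000 kN·m²: δ_0 = 0.22747 m and δ_{YY} = 0.016457 m/kN.
Compatibility — the spring shortens by R_Y/k under the reaction it provides: δ_0 − R_Y·δ_{YY} = R_Y/k. With 1/k = 0.000104 m/kN, R_Y = δ_0 / (δ_{YY} + 1/k) = 0.22747 / (0.016457 + 0.000104) = 13.73 kN.
Moment equilibrium about X: M_X = Σ(load moments about X) − R_Y·L = 411.9 − 13.73×12 = 247.1 kN·m.

M_X = 247.1 kN·m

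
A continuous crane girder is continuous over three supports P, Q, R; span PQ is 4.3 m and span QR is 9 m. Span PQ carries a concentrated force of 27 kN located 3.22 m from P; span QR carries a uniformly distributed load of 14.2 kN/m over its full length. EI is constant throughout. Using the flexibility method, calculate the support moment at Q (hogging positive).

M_Q = 103.5 kN·m

Release continuity at Q by inserting a hinge; the redundant is the internal moment M_Q. The primary structure is two simply-supported spans PQ and QR.
Discontinuity in slope at Q on the released structure — sum the simple-span end rotations:
  span PQ: point load 27 at a = 3.22: Pab(L + a)/(6LEI) = 27.37/EI
  span QR: UDL 14.2: wL³/(24EI) = 431.3/EI
  relative rotation θ_0 = (27.37 + 431.3)/EI = 458.7/EI
A unit hogging moment at Q produces rotation L₁/(3EI) + L₂/(3EI) = 4.433/EI.
Slope continuity at Q: θ_0 = M_Q·4.433/EI, so M_Q = 458.7/4.433 = 103.5 kN·m (hogging).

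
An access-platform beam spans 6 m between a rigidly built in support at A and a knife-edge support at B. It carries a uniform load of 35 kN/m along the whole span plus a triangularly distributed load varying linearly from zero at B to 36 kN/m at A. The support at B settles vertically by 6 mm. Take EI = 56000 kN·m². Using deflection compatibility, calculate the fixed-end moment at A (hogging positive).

M_A = 271.9 kN·m

Remove the prop at B; the released (primary) structure is a cantilever built in at A.
Primary-structure tip deflection at B by superposition:
  UDL 35: wL⁴/(8EI) = 5670/EI
  triangular load, peak 36 at the fixed end: w₀L⁴/(30EI) = 1555/EI
  δ_0 = 7225/EI
Flexibility coefficient — unit upward force at B: δ_{BB} = L³/(3EI) = 72/EI.
With EI = 56000 kN·m²: δ_0 = 0.12902 m and δ_{BB} = 0.001286 m/kN.
Compatibility — the beam at B must follow the support down by 0.006 m: δ_0 − R_B·δ_{BB} = 0.006, so R_B = (0.12902 − 0.006)/0.001286 = 95.68 kN.
Moment equilibrium about A: M_A = Σ(load moments about A) − R_B·L = 846 − 95.68×6 = 271.9 kN·m.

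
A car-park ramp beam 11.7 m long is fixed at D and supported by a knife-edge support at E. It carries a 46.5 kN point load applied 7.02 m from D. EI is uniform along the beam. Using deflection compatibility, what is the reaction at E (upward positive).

Choose R_E as the redundant. The primary structure is the cantilever fixed at D.
Deflection at E on the released cantilever, summing each load's contribution:
  point load 46.5 at a = 7.02: Pa²(3L − a)/(6EI) = 10724/EI
Flexibility coefficient — unit upward force at E: δ_{EE} = L³/(3EI) = 533.9/EI.
The prop prevents deflection at E: R_E = δ_0/δ_{EE} = 10724/533.9 = 20.09 kN.

R_E = 20.09 kN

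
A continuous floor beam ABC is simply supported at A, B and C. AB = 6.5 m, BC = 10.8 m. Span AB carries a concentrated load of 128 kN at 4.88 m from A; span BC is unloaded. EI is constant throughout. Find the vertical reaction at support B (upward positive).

Release continuity at B by inserting a hinge; the redundant is the internal moment M_B. The primary structure is two simply-supported spans AB and BC.
Discontinuity in slope at B on the released structure — sum the simple-span end rotations:
  span AB: point load 128 at a = 4.88: Pab(L + a)/(6LEI) = 295.3/EI
  relative rotation θ_0 = (295.3 + 0)/EI = 295.3/EI
A unit hogging moment at B produces rotation L₁/(3EI) + L₂/(3EI) = 5.767/EI.
Slope continuity at B: θ_0 = M_B·5.767/EI, so M_B = 295.3/5.767 = 51.2 kN·m (hogging).
Span AB, ΣM about A with M_B applied at B: R_B^{AB}·6.5 = 624.6 + 51.2, so R_B^{AB} = 104 kN and R_A = 128 − 104 = 24.02 kN.
Span BC, ΣM about C: R_B^{BC}·10.8 = 0 + 51.2, so R_B^{BC} = 4.741 kN and R_C = 0 − 4.741 = -4.741 kN.
R_B = 104 + 4.741 = 108.7 kN.

R_B = 108.7 kN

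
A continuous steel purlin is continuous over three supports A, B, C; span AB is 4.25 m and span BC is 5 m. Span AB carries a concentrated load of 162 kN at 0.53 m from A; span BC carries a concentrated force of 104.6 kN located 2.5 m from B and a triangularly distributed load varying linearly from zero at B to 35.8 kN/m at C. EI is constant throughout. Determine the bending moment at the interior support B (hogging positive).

M_B = 100.6 kN·m

Take M_B as the redundant. Released structure: two simple spans AB and BC with a hinge at B.
Discontinuity in slope at B on the released structure — sum the simple-span end rotations:
  span AB: point load 162 at a = 0.53: Pab(L + a)/(6LEI) = 59.87/EI
  span BC: point load 104.6 at a = 2.5: Pab(L + b)/(6LEI) = 163.4/EI
  span BC: triangular load, peak 35.8: 7w₀L³/(360EI) = 87.01/EI
  relative rotation θ_0 = (59.87 + 250.5)/EI = 310.3/EI
A unit hogging moment at B produces rotation L₁/(3EI) + L₂/(3EI) = 3.083/EI.
Slope continuity at B: θ_0 = M_B·3.083/EI, so M_B = 310.3/3.083 = 100.6 kN·m (hogging).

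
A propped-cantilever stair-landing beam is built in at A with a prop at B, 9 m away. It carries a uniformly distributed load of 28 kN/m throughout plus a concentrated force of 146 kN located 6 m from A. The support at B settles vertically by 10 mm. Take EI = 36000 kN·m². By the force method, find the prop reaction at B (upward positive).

Remove the prop at B; the released (primary) structure is a cantilever built in at A.
Deflection at B on the released cantilever, summing each load's contribution:
  UDL 28: wL⁴/(8EI) = 22964/EI
  point load 146 at a = 6: Pa²(3L − a)/(6EI) = 18396/EI
  δ_0 = 41360/EI
Flexibility coefficient — unit upward force at B: δ_{BB} = L³/(3EI) = 243/EI.
With EI = 36000 kN·m²: δ_0 = 1.1489 m and δ_{BB} = 0.00675 m/kN.
Compatibility — the beam at B must follow the support down by 0.01 m: δ_0 − R_B·δ_{BB} = 0.01, so R_B = (1.1489 − 0.01)/0.00675 = 168.7 kN.

R_B = 168.7 kN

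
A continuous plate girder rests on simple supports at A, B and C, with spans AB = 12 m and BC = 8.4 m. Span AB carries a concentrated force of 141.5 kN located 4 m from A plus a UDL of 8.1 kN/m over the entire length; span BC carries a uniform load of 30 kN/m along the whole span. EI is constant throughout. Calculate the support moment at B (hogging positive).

Take M_B as the redundant. Released structure: two simple spans AB and BC with a hinge at B.
End slopes at the hinge B, treating each span as simply supported:
  span AB: point load 141.5 at a = 4: Pab(L + a)/(6LEI) = 1006/EI
  span AB: UDL 8.1: wL³/(24EI) = 583.2/EI
  span BC: UDL 30: wL³/(24EI) = 740.9/EI
  relative rotation θ_0 = (1589 + 740.9)/EI = 2330/EI
A unit hogging moment at B produces rotation L₁/(3EI) + L₂/(3EI) = 6.8/EI.
Compatibility: M_B·(L₁+L₂)/(3EI) = θ_0, giving M_B = 342.7 kN·m (hogging).

M_B = 342.7 kN·m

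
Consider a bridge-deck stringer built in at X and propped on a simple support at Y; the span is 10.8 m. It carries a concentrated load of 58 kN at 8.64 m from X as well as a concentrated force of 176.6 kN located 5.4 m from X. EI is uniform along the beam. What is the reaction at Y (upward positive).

Choose R_Y as the redundant. The primary structure is the cantilever fixed at X.
Primary-structure tip deflection at Y by superposition:
  point load 58 at a = 8.64: Pa²(3L − a)/(6EI) = 17146/EI
  point load 176.6 at a = 5.4: Pa²(3L − a)/(6EI) = 23173/EI
  δ_0 = 40319/EI
Tip deflection under a unit load at Y: L³/(3EI) = 419.9/EI.
Compatibility at Y: δ_0 − R_Y·δ_{YY} = 0, so R_Y = 40319/419.9 = 96.02 kN.

R_Y = 96.02 kN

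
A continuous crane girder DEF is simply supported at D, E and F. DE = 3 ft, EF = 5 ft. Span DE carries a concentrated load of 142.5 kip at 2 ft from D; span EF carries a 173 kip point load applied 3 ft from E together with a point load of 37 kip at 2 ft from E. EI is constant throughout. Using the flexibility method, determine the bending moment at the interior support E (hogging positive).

M_E = 142.7 kip·ft

Release continuity at E by inserting a hinge; the redundant is the internal moment M_E. The primary structure is two simply-supported spans DE and EF.
End slopes at the hinge E, treating each span as simply supported:
  span DE: point load 142.5 at a = 2: Pab(L + a)/(6LEI) = 79.17/EI
  span EF: point load 173 at a = 3: Pab(L + b)/(6LEI) = 242.2/EI
  span EF: point load 37 at a = 2: Pab(L + b)/(6LEI) = 59.2/EI
  relative rotation θ_0 = (79.17 + 301.4)/EI = 380.6/EI
A unit hogging moment at E produces rotation L₁/(3EI) + L₂/(3EI) = 2.667/EI.
Slope continuity at E: θ_0 = M_E·2.667/EI, so M_E = 380.6/2.667 = 142.7 kip·ft (hogging).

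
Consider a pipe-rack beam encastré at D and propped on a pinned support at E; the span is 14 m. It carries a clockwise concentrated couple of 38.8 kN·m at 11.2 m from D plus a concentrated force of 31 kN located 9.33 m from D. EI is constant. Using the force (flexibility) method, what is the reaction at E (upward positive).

R_E = 20.06 kN

Release the roller at E. Primary structure: cantilever fixed at D.
Downward deflection at the released point E due to the loads:
  clockwise couple 38.8 at a = 11.2: M₀a(2L − a)/(2EI) = 3650/EI
  point load 31 at a = 9.33: Pa²(3L − a)/(6EI) = 14693/EI
  δ_0 = 18344/EI
Tip deflection under a unit load at E: L³/(3EI) = 914.7/EI.
Compatibility at E: δ_0 − R_E·δ_{EE} = 0, so R_E = 18344/914.7 = 20.06 kN.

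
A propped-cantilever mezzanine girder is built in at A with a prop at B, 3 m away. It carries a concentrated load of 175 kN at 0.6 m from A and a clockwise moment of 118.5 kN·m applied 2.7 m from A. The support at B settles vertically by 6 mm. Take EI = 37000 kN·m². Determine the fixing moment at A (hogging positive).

Remove the prop at B; the released (primary) structure is a cantilever built in at A.
Primary-structure tip deflection at B by superposition:
  point load 175 at a = 0.6: Pa²(3L − a)/(6EI) = 88.2/EI
  clockwise couple 118.5 at a = 2.7: M₀a(2L − a)/(2EI) = 527.9/EI
  δ_0 = 616.1/EI
Flexibility coefficient — unit upward force at B: δ_{BB} = L³/(3EI) = 9/EI.
With EI = 37000 kN·m²: δ_0 = 0.016652 m and δ_{BB} = 0.000243 m/kN.
Compatibility — the beam at B must follow the support down by 0.006 m: δ_0 − R_B·δ_{BB} = 0.006, so R_B = (0.016652 − 0.006)/0.000243 = 43.79 kN.
Moment equilibrium about A: M_A = Σ(load moments about A) − R_B·L = 223.5 − 43.79×3 = 92.13 kN·m.

M_A = 92.13 kN·m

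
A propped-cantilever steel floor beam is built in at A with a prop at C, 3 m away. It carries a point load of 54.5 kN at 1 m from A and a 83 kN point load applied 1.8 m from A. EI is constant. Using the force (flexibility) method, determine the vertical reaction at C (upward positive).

R_C = 43.93 kN

Choose R_C as the redundant. The primary structure is the cantilever fixed at A.
Downward deflection at the released point C due to the loads:
  point load 54.5 at a = 1: Pa²(3L − a)/(6EI) = 72.67/EI
  point load 83 at a = 1.8: Pa²(3L − a)/(6EI) = 322.7/EI
  δ_0 = 395.4/EI
Flexibility coefficient — unit upward force at C: δ_{CC} = L³/(3EI) = 9/EI.
The prop prevents deflection at C: R_C = δ_0/δ_{CC} = 395.4/9 = 43.93 kN.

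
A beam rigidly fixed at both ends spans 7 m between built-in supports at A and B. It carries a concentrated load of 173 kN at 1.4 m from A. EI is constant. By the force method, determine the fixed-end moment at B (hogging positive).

M_B = 38.75 kN·m

Release both end moments; the primary structure is a simply-supported span AB with redundants M_A and M_B.
On the primary (simply-supported) span, the end slopes from the loading are:
  at A: point load 173 at a = 1.4: Pab(L + b)/(6LEI) = 406.9/EI
  at B: point load 173 at a = 1.4: Pab(L + a)/(6LEI) = 271.3/EI
  θ_A0 = 406.9/EI,  θ_B0 = 271.3/EI
Flexibility coefficients: a unit moment at one end gives L/(3EI) there and L/(6EI) at the far end, so f₁₁ = f₂₂ = 2.333/EI and f₁₂ = f₂₁ = 1.167/EI.
Compatibility — zero rotation at each built-in end:
  2.333 M_A + 1.167 M_B = 406.9
  1.167 M_A + 2.333 M_B = 271.3
Solving the pair gives M_A = 155 kN·m and M_B = 38.75 kN·m (hogging).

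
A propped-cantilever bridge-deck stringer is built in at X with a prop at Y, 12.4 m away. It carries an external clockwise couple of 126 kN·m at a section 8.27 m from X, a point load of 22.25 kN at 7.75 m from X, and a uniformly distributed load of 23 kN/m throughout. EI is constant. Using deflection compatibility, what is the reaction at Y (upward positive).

Release the roller at Y. Primary structure: cantilever fixed at X.
Downward deflection at the released point Y due to the loads:
  clockwise couple 126 at a = 8.27: M₀a(2L − a)/(2EI) = 8612/EI
  point load 22.25 at a = 7.75: Pa²(3L − a)/(6EI) = 6559/EI
  UDL 23: wL⁴/(8EI) = 67971/EI
  δ_0 = 83143/EI
Tip deflection under a unit load at Y: L³/(3EI) = 635.5/EI.
The prop prevents deflection at Y: R_Y = δ_0/δ_{YY} = 83143/635.5 = 130.8 kN.

R_Y = 130.8 kN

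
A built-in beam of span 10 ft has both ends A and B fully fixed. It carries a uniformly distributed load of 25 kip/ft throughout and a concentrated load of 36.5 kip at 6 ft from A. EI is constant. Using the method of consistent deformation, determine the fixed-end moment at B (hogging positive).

M_B = 260.9 kip·ft

Release both end moments; the primary structure is a simply-supported span AB with redundants M_A and M_B.
On the primary (simply-supported) span, the end slopes from the loading are:
  at A: UDL 25: wL³/(24EI) = 1042/EI
  at B: UDL 25: wL³/(24EI) = 1042/EI
  at A: point load 36.5 at a = 6: Pab(L + b)/(6LEI) = 204.4/EI
  at B: point load 36.5 at a = 6: Pab(L + a)/(6LEI) = 233.6/EI
  θ_A0 = 1246/EI,  θ_B0 = 1275/EI
Flexibility coefficients: a unit moment at one end gives L/(3EI) there and L/(6EI) at the far end, so f₁₁ = f₂₂ = 3.333/EI and f₁₂ = f₂₁ = 1.667/EI.
Compatibility — zero rotation at each built-in end:
  3.333 M_A + 1.667 M_B = 1246
  1.667 M_A + 3.333 M_B = 1275
Solving the pair gives M_A = 243.4 kip·ft and M_B = 260.9 kip·ft (hogging).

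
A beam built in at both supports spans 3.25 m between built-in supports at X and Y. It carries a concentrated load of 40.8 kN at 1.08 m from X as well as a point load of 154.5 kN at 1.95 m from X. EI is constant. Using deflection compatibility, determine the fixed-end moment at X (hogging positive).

M_X = 67.85 kN·m

Release both end moments; the primary structure is a simply-supported span XY with redundants M_X and M_Y.
End rotations of the released simple span under the applied load (×1/EI):
  at X: point load 40.8 at a = 1.08: Pab(L + b)/(6LEI) = 26.58/EI
  at Y: point load 40.8 at a = 1.08: Pab(L + a)/(6LEI) = 21.23/EI
  at X: point load 154.5 at a = 1.95: Pab(L + b)/(6LEI) = 91.39/EI
  at Y: point load 154.5 at a = 1.95: Pab(L + a)/(6LEI) = 104.4/EI
  θ_X0 = 118/EI,  θ_Y0 = 125.7/EI
Flexibility coefficients: a unit moment at one end gives L/(3EI) there and L/(6EI) at the far end, so f₁₁ = f₂₂ = 1.083/EI and f₁₂ = f₂₁ = 0.5417/EI.
Compatibility — zero rotation at each built-in end:
  1.083 M_X + 0.5417 M_Y = 118
  0.5417 M_X + 1.083 M_Y = 125.7
Solving the pair gives M_X = 67.85 kN·m and M_Y = 82.08 kN·m (hogging).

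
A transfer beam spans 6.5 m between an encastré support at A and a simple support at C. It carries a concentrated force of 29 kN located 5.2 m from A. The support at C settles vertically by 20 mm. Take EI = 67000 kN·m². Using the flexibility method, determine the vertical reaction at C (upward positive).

Take the reaction at C as the redundant and release it; the primary structure is a cantilever fixed at A.
Deflection at C on the released cantilever, summing each load's contribution:
  point load 29 at a = 5.2: Pa²(3L − a)/(6EI) = 1869/EI
Flexibility coefficient — unit upward force at C: δ_{CC} = L³/(3EI) = 91.54/EI.
With EI = 67000 kN·m²: δ_0 = 0.027894 m and δ_{CC} = 0.001366 m/kN.
Compatibility — the beam at C must follow the support down by 0.02 m: δ_0 − R_C·δ_{CC} = 0.02, so R_C = (0.027894 − 0.02)/0.001366 = 5.778 kN.

R_C = 5.778 kN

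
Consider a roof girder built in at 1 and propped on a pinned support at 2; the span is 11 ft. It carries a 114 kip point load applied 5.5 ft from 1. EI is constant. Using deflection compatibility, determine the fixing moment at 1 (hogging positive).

Choose R_2 as the redundant. The primary structure is the cantilever fixed at 1.
Deflection at 2 on the released cantilever, summing each load's contribution:
  point load 114 at a = 5.5: Pa²(3L − a)/(6EI) = 15806/EI
Tip deflection under a unit load at 2: L³/(3EI) = 443.7/EI.
The prop prevents deflection at 2: R_2 = δ_0/δ_{22} = 15806/443.7 = 35.62 kip.
Moment equilibrium about 1: M_1 = Σ(load moments about 1) − R_2·L = 627 − 35.62×11 = 235.1 kip·ft.

M_1 = 235.1 kip·ft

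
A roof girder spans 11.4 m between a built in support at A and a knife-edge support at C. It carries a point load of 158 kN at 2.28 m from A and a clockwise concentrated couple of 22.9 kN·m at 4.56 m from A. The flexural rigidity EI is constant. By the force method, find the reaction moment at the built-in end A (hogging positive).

M_A = 260.3 kN·m

Release the roller at C. Primary structure: cantilever fixed at A.
Free-end deflection of the primary structure under the applied loading (downward +):
  point load 158 at a = 2.28: Pa²(3L − a)/(6EI) = 4370/EI
  clockwise couple 22.9 at a = 4.56: M₀a(2L − a)/(2EI) = 952.3/EI
  δ_0 = 5322/EI
Flexibility coefficient — unit upward force at C: δ_{CC} = L³/(3EI) = 493.8/EI.
The prop prevents deflection at C: R_C = δ_0/δ_{CC} = 5322/493.8 = 10.78 kN.
Moment equilibrium about A: M_A = Σ(load moments about A) − R_C·L = 383.1 − 10.78×11.4 = 260.3 kN·m.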